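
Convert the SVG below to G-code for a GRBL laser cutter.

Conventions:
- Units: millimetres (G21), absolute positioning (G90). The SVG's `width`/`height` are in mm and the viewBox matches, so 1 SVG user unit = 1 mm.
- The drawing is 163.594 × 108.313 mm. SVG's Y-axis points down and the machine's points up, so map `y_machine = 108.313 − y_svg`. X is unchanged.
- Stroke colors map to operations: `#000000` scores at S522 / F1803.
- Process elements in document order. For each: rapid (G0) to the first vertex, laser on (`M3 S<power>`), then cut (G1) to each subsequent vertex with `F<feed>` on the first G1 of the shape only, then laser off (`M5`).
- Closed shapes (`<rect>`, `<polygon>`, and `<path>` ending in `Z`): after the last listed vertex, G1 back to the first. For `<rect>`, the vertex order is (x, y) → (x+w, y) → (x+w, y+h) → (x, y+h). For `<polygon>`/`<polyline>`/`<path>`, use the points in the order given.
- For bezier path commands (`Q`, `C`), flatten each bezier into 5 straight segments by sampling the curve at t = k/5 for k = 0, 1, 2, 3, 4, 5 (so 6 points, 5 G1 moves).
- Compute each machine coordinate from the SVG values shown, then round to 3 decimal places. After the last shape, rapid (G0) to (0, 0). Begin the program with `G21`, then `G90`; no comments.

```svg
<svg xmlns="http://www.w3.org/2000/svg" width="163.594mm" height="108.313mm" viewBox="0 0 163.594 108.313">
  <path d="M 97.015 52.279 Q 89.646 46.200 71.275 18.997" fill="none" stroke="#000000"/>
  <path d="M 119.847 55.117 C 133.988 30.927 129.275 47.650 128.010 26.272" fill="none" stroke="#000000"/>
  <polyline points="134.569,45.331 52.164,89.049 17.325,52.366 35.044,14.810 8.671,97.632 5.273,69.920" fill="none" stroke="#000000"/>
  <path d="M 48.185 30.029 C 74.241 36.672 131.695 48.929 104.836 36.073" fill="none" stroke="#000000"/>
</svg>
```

G21
G90
G0 X97.015 Y56.034
M3 S522
G1 X93.627 Y59.311 F1803
G1 X89.359 Y64.277
G1 X84.211 Y70.933
G1 X78.183 Y79.280
G1 X71.275 Y89.316
M5
G0 X119.847 Y53.196
M3 S522
G1 X126.248 Y63.433 F1803
G1 X129.194 Y67.643
G1 X129.756 Y69.619
G1 X129.004 Y73.154
G1 X128.010 Y82.041
M5
G0 X134.569 Y62.982
M3 S522
G1 X52.164 Y19.264 F1803
G1 X17.325 Y55.947
G1 X35.044 Y93.503
G1 X8.671 Y10.681
G1 X5.273 Y38.393
M5
G0 X48.185 Y78.284
M3 S522
G1 X66.661 Y73.870 F1803
G1 X87.118 Y69.584
G1 X104.002 Y66.901
G1 X111.760 Y67.294
G1 X104.836 Y72.240
M5
G0 X0.000 Y0.000

viewBox `0 0 163.594 108.313` with mm width/height → 1 unit = 1 mm. Flip: y_m = 108.313 − y_svg.

**Shape 1** — `<path>` quadratic bezier, stroke `#000000` → score (S522, F1803). Control points (SVG): P0=(97.015,52.279), P1=(89.646,46.200), P2=(71.275,18.997); sampled at t=k/5. Machine vertices: (97.015,56.034) → (93.627,59.311) → (89.359,64.277) → (84.211,70.933) → (78.183,79.280) → (71.275,89.316). Open path.

**Shape 2** — `<path>` cubic bezier, stroke `#000000` → score (S522, F1803). Control points (SVG): P0=(119.847,55.117), P1=(133.988,30.927), P2=(129.275,47.650), P3=(128.010,26.272); sampled at t=k/5. Machine vertices: (119.847,53.196) → (126.248,63.433) → (129.194,67.643) → (129.756,69.619) → (129.004,73.154) → (128.010,82.041). Open path.

**Shape 3** — `<polyline>` open polyline, stroke `#000000` → score (S522, F1803). Machine vertices: (134.569,62.982) → (52.164,19.264) → (17.325,55.947) → (35.044,93.503) → (8.671,10.681) → (5.273,38.393). Open path.

**Shape 4** — `<path>` cubic bezier, stroke `#000000` → score (S522, F1803). Control points (SVG): P0=(48.185,30.029), P1=(74.241,36.672), P2=(131.695,48.929), P3=(104.836,36.073); sampled at t=k/5. Machine vertices: (48.185,78.284) → (66.661,73.870) → (87.118,69.584) → (104.002,66.901) → (111.760,67.294) → (104.836,72.240). Open path.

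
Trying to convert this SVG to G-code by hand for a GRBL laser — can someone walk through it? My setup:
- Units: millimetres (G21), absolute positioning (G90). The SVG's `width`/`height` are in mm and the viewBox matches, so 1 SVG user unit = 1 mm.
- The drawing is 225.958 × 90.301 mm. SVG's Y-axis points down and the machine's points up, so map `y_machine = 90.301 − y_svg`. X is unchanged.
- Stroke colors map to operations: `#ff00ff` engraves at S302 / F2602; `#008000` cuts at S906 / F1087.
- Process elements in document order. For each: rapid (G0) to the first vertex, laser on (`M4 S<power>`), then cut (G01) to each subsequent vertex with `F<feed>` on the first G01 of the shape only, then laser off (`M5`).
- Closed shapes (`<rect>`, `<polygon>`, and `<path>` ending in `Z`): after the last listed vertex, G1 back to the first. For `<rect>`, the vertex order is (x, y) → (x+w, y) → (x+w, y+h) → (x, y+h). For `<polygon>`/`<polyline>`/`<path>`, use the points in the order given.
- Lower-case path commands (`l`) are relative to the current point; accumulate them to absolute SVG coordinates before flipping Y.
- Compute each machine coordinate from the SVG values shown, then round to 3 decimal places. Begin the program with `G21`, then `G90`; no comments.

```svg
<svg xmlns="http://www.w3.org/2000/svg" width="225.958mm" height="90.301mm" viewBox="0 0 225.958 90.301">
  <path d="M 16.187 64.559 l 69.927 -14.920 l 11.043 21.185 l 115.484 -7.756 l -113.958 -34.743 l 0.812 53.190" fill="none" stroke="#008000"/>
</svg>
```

Since the viewBox matches the mm dimensions, user units are millimetres directly. The only transform is the Y-flip y_m = 90.301 − y_svg.

Shape 1 is a open polyline drawn with `<path>`. Its stroke #008000 means cut at S906, F1087. After flipping Y the toolpath is (16.187,25.742) → (86.114,40.662) → (97.157,19.477) → (212.641,27.233) → (98.683,61.976) → (99.495,8.786).

G21
G90
G0 X16.187 Y25.742
M4 S906
G01 X86.114 Y40.662 F1087
G01 X97.157 Y19.477
G01 X212.641 Y27.233
G01 X98.683 Y61.976
G01 X99.495 Y8.786
M5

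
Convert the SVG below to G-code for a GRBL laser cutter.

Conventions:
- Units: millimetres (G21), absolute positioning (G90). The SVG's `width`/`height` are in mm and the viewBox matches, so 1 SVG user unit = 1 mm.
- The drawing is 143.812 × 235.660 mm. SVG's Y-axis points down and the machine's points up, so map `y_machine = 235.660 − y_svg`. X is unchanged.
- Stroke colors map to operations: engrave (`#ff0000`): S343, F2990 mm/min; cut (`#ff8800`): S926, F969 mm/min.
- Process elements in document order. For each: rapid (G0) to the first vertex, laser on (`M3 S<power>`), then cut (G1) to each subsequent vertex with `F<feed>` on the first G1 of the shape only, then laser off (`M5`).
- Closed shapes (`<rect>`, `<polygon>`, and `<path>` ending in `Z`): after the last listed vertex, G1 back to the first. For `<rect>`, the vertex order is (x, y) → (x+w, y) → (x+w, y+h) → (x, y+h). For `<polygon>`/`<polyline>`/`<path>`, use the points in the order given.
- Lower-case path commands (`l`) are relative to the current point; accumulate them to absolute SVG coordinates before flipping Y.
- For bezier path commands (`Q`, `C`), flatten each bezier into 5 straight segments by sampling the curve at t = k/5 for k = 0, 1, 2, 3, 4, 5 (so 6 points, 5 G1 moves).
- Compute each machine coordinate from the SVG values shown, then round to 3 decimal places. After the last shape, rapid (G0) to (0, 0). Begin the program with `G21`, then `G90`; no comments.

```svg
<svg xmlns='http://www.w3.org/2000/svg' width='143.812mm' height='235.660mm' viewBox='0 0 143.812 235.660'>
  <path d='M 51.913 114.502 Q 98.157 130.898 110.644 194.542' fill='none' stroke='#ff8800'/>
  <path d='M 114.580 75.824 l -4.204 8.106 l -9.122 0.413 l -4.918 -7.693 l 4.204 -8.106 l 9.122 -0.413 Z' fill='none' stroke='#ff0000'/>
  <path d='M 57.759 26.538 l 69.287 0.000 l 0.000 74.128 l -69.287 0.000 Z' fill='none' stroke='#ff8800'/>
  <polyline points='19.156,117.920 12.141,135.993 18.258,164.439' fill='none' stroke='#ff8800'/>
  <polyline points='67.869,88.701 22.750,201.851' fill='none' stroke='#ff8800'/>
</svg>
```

G21
G90
G0 X51.913 Y121.158
M3 S926
G1 X69.060 Y112.710 F969
G1 X83.507 Y100.482
G1 X95.253 Y84.474
G1 X104.299 Y64.686
G1 X110.644 Y41.118
M5
G0 X114.580 Y159.836
M3 S343
G1 X110.376 Y151.730 F2990
G1 X101.254 Y151.317
G1 X96.336 Y159.010
G1 X100.540 Y167.116
G1 X109.662 Y167.529
G1 X114.580 Y159.836
M5
G0 X57.759 Y209.122
M3 S926
G1 X127.046 Y209.122 F969
G1 X127.046 Y134.994
G1 X57.759 Y134.994
G1 X57.759 Y209.122
M5
G0 X19.156 Y117.740
M3 S926
G1 X12.141 Y99.667 F969
G1 X18.258 Y71.221
M5
G0 X67.869 Y146.959
M3 S926
G1 X22.750 Y33.809 F969
M5
G0 X0.000 Y0.000

viewBox `0 0 143.812 235.660` with mm width/height → 1 unit = 1 mm. Flip: y_m = 235.660 − y_svg.

**Shape 1** — `<path>` quadratic bezier, stroke `#ff8800` → cut (S926, F969). Control points (SVG): P0=(51.913,114.502), P1=(98.157,130.898), P2=(110.644,194.542); sampled at t=k/5. Machine vertices: (51.913,121.158) → (69.060,112.710) → (83.507,100.482) → (95.253,84.474) → (104.299,64.686) → (110.644,41.118). Open path.

**Shape 2** — `<path>` regular polygon, stroke `#ff0000` → engrave (S343, F2990). Machine vertices: (114.580,159.836) → (110.376,151.730) → (101.254,151.317) → (96.336,159.010) → (100.540,167.116) → (109.662,167.529) → (114.580,159.836). Closed: final G1 returns to the first vertex.

**Shape 3** — `<path>` rectangle, stroke `#ff8800` → cut (S926, F969). Machine vertices: (57.759,209.122) → (127.046,209.122) → (127.046,134.994) → (57.759,134.994) → (57.759,209.122). Closed: final G1 returns to the first vertex.

**Shape 4** — `<polyline>` open polyline, stroke `#ff8800` → cut (S926, F969). Machine vertices: (19.156,117.740) → (12.141,99.667) → (18.258,71.221). Open path.

**Shape 5** — `<polyline>` line segment, stroke `#ff8800` → cut (S926, F969). Machine vertices: (67.869,146.959) → (22.750,33.809). Open path.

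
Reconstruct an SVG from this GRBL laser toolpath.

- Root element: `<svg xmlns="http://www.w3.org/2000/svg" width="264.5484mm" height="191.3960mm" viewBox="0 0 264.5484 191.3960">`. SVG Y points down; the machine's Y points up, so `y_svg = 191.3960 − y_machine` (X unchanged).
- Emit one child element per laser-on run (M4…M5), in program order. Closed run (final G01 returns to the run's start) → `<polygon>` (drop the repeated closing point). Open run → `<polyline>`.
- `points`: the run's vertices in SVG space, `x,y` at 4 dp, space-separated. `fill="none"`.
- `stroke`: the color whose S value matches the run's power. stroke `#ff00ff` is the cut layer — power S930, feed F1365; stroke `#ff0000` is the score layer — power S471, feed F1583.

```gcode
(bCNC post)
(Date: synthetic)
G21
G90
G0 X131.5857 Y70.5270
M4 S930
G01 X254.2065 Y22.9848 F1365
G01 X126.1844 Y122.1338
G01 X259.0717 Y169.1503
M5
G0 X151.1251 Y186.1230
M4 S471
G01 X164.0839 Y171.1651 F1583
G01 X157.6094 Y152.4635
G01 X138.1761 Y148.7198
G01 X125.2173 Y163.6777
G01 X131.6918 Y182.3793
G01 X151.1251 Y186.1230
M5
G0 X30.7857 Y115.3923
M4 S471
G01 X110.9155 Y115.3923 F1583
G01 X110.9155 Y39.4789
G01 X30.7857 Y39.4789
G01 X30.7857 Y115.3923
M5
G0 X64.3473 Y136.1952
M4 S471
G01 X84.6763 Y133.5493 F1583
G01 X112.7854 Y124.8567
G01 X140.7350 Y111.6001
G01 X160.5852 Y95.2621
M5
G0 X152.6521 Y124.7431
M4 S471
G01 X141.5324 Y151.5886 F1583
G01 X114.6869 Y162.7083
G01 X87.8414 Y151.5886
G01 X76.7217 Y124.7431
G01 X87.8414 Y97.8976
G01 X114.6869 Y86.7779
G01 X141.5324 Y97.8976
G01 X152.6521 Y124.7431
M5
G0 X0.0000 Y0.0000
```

y_svg = 191.3960 − y_m.

[1] S930→`#ff00ff` (cut); open run; points: 131.5857,120.8690 254.2065,168.4112 126.1844,69.2622 259.0717,22.2457

[2] S471→`#ff0000` (score); closed run; points: 151.1251,5.2730 164.0839,20.2309 157.6094,38.9325 138.1761,42.6762 125.2173,27.7183 131.6918,9.0167

[3] S471→`#ff0000` (score); closed run; points: 30.7857,76.0037 110.9155,76.0037 110.9155,151.9171 30.7857,151.9171

[4] S471→`#ff0000` (score); open run; points: 64.3473,55.2008 84.6763,57.8467 112.7854,66.5393 140.7350,79.7959 160.5852,96.1339

[5] S471→`#ff0000` (score); closed run; points: 152.6521,66.6529 141.5324,39.8074 114.6869,28.6877 87.8414,39.8074 76.7217,66.6529 87.8414,93.4984 114.6869,104.6181 141.5324,93.4984

<svg xmlns="http://www.w3.org/2000/svg" width="264.5484mm" height="191.3960mm" viewBox="0 0 264.5484 191.3960">
  <polyline points="131.5857,120.8690 254.2065,168.4112 126.1844,69.2622 259.0717,22.2457" fill="none" stroke="#ff00ff"/>
  <polygon points="151.1251,5.2730 164.0839,20.2309 157.6094,38.9325 138.1761,42.6762 125.2173,27.7183 131.6918,9.0167" fill="none" stroke="#ff0000"/>
  <polygon points="30.7857,76.0037 110.9155,76.0037 110.9155,151.9171 30.7857,151.9171" fill="none" stroke="#ff0000"/>
  <polyline points="64.3473,55.2008 84.6763,57.8467 112.7854,66.5393 140.7350,79.7959 160.5852,96.1339" fill="none" stroke="#ff0000"/>
  <polygon points="152.6521,66.6529 141.5324,39.8074 114.6869,28.6877 87.8414,39.8074 76.7217,66.6529 87.8414,93.4984 114.6869,104.6181 141.5324,93.4984" fill="none" stroke="#ff0000"/>
</svg>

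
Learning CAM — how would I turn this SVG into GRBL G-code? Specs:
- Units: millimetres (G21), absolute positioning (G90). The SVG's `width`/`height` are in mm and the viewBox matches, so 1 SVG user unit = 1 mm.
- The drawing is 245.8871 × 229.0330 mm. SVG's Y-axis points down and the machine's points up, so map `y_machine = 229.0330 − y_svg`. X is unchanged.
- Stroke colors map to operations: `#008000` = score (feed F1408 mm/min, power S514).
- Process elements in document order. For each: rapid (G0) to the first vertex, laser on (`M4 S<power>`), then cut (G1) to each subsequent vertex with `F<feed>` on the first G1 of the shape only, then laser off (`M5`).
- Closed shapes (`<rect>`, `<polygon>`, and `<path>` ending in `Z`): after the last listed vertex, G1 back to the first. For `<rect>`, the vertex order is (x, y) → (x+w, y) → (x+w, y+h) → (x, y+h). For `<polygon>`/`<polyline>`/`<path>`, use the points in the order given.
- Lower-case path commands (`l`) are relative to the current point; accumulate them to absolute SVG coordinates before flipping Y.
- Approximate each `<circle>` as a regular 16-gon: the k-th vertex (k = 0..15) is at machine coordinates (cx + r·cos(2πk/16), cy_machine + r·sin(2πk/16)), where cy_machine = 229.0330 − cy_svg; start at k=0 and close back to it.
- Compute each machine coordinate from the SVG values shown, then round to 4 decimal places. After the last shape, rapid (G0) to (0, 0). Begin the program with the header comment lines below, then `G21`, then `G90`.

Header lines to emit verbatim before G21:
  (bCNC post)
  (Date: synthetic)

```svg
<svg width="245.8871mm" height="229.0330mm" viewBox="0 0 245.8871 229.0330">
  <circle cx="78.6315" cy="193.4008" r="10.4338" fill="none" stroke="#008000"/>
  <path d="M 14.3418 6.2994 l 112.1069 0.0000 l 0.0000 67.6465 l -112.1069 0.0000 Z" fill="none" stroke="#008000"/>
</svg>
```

1 u = 1 mm; y_m = 229.0330 − y.

[1] `<circle>` circle, #008000→score S514 F1408: (89.0653,35.6322) → (88.2711,39.6250) → (86.0093,43.0100) → (82.6243,45.2718) → (78.6315,46.0660) → (74.6387,45.2718) → (71.2537,43.0100) → (68.9919,39.6250) → (68.1977,35.6322) → (68.9919,31.6394) → (71.2537,28.2544) → (74.6387,25.9926) → (78.6315,25.1984) → (82.6243,25.9926) → (86.0093,28.2544) → (88.2711,31.6394) → (89.0653,35.6322) (closed)

[2] `<path>` rectangle, #008000→score S514 F1408: (14.3418,222.7336) → (126.4487,222.7336) → (126.4487,155.0871) → (14.3418,155.0871) → (14.3418,222.7336) (closed)

(bCNC post)
(Date: synthetic)
G21
G90
G0 X89.0653 Y35.6322
M4 S514
G1 X88.2711 Y39.6250 F1408
G1 X86.0093 Y43.0100
G1 X82.6243 Y45.2718
G1 X78.6315 Y46.0660
G1 X74.6387 Y45.2718
G1 X71.2537 Y43.0100
G1 X68.9919 Y39.6250
G1 X68.1977 Y35.6322
G1 X68.9919 Y31.6394
G1 X71.2537 Y28.2544
G1 X74.6387 Y25.9926
G1 X78.6315 Y25.1984
G1 X82.6243 Y25.9926
G1 X86.0093 Y28.2544
G1 X88.2711 Y31.6394
G1 X89.0653 Y35.6322
M5
G0 X14.3418 Y222.7336
M4 S514
G1 X126.4487 Y222.7336 F1408
G1 X126.4487 Y155.0871
G1 X14.3418 Y155.0871
G1 X14.3418 Y222.7336
M5
G0 X0.0000 Y0.0000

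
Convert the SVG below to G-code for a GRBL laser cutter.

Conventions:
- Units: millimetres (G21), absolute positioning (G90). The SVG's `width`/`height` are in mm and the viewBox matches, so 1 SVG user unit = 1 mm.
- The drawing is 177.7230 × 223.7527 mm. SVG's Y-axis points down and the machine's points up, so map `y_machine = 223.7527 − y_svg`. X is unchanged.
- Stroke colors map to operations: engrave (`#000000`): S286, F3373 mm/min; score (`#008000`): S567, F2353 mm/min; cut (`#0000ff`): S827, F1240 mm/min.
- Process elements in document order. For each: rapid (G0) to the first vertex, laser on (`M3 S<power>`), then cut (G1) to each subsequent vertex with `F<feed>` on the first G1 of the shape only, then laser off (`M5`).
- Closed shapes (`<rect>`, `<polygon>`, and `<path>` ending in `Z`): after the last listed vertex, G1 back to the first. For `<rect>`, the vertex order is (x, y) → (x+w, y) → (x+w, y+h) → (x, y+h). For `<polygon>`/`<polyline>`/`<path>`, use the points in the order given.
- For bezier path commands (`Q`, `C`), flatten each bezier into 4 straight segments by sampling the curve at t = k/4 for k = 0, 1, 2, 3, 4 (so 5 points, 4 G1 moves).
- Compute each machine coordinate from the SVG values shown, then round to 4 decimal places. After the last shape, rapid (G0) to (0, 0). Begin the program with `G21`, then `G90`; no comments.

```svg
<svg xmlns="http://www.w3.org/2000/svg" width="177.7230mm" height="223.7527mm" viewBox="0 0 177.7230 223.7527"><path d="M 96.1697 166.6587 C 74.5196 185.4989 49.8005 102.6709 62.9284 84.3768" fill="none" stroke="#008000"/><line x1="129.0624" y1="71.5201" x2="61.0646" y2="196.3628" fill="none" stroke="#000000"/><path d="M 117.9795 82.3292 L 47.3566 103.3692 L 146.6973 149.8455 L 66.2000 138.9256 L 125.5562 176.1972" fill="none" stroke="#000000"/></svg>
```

G21
G90
G0 X96.1697 Y57.0940
M3 S567
G1 X79.9960 Y59.4297 F2353
G1 X66.5073 Y84.3096
G1 X59.5395 Y116.1521
G1 X62.9284 Y139.3759
M5
G0 X129.0624 Y152.2326
M3 S286
G1 X61.0646 Y27.3899 F3373
M5
G0 X117.9795 Y141.4235
M3 S286
G1 X47.3566 Y120.3835 F3373
G1 X146.6973 Y73.9072
G1 X66.2000 Y84.8271
G1 X125.5562 Y47.5555
M5
G0 X0.0000 Y0.0000

Since the viewBox matches the mm dimensions, user units are millimetres directly. The only transform is the Y-flip y_m = 223.7527 − y_svg.

Shape 1 is a cubic bezier drawn with `<path>`. Its stroke #008000 means score at S567, F2353. After flipping Y the toolpath is (96.1697,57.0940) → (79.9960,59.4297) → (66.5073,84.3096) → (59.5395,116.1521) → (62.9284,139.3759).

Shape 2 is a line segment drawn with `<line>`. Its stroke #000000 means engrave at S286, F3373. After flipping Y the toolpath is (129.0624,152.2326) → (61.0646,27.3899).

Shape 3 is a open polyline drawn with `<path>`. Its stroke #000000 means engrave at S286, F3373. After flipping Y the toolpath is (117.9795,141.4235) → (47.3566,120.3835) → (146.6973,73.9072) → (66.2000,84.8271) → (125.5562,47.5555).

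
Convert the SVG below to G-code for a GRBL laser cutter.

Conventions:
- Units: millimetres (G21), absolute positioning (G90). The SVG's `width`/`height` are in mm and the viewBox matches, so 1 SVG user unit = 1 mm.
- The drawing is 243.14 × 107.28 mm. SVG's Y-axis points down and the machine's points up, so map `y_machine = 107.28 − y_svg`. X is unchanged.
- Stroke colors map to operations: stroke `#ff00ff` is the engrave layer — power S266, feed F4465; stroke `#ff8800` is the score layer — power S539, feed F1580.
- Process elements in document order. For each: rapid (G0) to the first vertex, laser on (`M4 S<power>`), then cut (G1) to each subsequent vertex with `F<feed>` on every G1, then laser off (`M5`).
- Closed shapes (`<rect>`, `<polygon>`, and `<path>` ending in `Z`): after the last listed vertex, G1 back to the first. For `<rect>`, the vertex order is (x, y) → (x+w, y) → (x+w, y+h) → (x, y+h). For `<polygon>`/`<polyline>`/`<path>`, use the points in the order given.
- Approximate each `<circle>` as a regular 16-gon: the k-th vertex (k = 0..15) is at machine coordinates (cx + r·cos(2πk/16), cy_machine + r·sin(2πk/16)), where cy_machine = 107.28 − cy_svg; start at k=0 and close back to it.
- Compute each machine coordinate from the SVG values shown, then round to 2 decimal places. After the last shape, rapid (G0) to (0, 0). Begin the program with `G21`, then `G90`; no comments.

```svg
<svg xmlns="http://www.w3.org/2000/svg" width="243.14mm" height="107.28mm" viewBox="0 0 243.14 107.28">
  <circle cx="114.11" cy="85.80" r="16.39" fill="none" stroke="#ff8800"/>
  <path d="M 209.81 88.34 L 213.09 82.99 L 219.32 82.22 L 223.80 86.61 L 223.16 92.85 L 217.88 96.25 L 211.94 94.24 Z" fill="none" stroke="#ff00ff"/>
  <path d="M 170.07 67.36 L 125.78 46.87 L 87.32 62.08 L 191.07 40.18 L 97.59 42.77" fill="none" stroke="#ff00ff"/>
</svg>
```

viewBox `0 0 243.14 107.28` with mm width/height → 1 unit = 1 mm. Flip: y_m = 107.28 − y_svg.

**Shape 1** — `<circle>` circle, stroke `#ff8800` → score (S539, F1580). Machine vertices: (130.50,21.48) → (129.25,27.75) → (125.70,33.07) → (120.38,36.62) → (114.11,37.87) → (107.84,36.62) → (102.52,33.07) → (98.97,27.75) → (97.72,21.48) → (98.97,15.21) → (102.52,9.89) → (107.84,6.34) → (114.11,5.09) → (120.38,6.34) → (125.70,9.89) → (129.25,15.21) → (130.50,21.48). Closed: final G1 returns to the first vertex.

**Shape 2** — `<path>` regular polygon, stroke `#ff00ff` → engrave (S266, F4465). Machine vertices: (209.81,18.94) → (213.09,24.29) → (219.32,25.06) → (223.80,20.67) → (223.16,14.43) → (217.88,11.03) → (211.94,13.04) → (209.81,18.94). Closed: final G1 returns to the first vertex.

**Shape 3** — `<path>` open polyline, stroke `#ff00ff` → engrave (S266, F4465). Machine vertices: (170.07,39.92) → (125.78,60.41) → (87.32,45.20) → (191.07,67.10) → (97.59,64.51). Open path.

G21
G90
G0 X130.50 Y21.48
M4 S539
G1 X129.25 Y27.75 F1580
G1 X125.70 Y33.07 F1580
G1 X120.38 Y36.62 F1580
G1 X114.11 Y37.87 F1580
G1 X107.84 Y36.62 F1580
G1 X102.52 Y33.07 F1580
G1 X98.97 Y27.75 F1580
G1 X97.72 Y21.48 F1580
G1 X98.97 Y15.21 F1580
G1 X102.52 Y9.89 F1580
G1 X107.84 Y6.34 F1580
G1 X114.11 Y5.09 F1580
G1 X120.38 Y6.34 F1580
G1 X125.70 Y9.89 F1580
G1 X129.25 Y15.21 F1580
G1 X130.50 Y21.48 F1580
M5
G0 X209.81 Y18.94
M4 S266
G1 X213.09 Y24.29 F4465
G1 X219.32 Y25.06 F4465
G1 X223.80 Y20.67 F4465
G1 X223.16 Y14.43 F4465
G1 X217.88 Y11.03 F4465
G1 X211.94 Y13.04 F4465
G1 X209.81 Y18.94 F4465
M5
G0 X170.07 Y39.92
M4 S266
G1 X125.78 Y60.41 F4465
G1 X87.32 Y45.20 F4465
G1 X191.07 Y67.10 F4465
G1 X97.59 Y64.51 F4465
M5
G0 X0.00 Y0.00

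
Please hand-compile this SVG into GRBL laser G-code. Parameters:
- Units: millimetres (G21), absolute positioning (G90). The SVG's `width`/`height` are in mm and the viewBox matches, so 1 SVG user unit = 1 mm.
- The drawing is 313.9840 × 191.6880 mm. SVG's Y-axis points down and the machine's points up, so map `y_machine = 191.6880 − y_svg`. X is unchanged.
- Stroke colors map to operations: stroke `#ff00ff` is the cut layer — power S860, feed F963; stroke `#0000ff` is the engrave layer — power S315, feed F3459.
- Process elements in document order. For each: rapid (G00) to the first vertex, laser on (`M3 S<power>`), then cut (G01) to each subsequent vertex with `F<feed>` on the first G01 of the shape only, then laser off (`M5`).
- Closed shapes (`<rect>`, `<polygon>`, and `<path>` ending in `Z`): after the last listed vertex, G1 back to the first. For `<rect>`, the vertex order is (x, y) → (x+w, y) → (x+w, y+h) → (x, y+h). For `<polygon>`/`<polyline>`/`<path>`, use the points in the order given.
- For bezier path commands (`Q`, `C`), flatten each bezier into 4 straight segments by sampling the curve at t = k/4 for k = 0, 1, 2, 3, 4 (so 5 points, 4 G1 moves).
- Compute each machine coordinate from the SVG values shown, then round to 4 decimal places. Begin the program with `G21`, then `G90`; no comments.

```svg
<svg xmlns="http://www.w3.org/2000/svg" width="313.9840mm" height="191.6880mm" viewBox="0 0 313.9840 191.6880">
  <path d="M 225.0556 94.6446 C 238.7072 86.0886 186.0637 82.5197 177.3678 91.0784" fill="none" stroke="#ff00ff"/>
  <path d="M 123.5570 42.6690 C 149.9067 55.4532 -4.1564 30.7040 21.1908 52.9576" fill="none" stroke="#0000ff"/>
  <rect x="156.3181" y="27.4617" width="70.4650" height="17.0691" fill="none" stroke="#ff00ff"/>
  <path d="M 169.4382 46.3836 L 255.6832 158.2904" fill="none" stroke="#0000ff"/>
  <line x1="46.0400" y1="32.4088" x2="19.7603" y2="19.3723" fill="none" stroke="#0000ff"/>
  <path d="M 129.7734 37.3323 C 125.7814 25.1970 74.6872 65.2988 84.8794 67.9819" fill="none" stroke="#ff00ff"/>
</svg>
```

G21
G90
G00 X225.0556 Y97.0434
M3 S860
G01 X224.5865 Y102.4137 F963
G01 X209.5920 Y105.2445
G01 X190.4074 Y104.8663
G01 X177.3678 Y100.6096
M5
G00 X123.5570 Y149.0190
M3 S315
G01 X115.1141 Y145.1475 F3459
G01 X72.7498 Y147.4257
G01 X30.1976 Y147.9285
G01 X21.1908 Y138.7304
M5
G00 X156.3181 Y164.2263
M3 S860
G01 X226.7831 Y164.2263 F963
G01 X226.7831 Y147.1572
G01 X156.3181 Y147.1572
G01 X156.3181 Y164.2263
M5
G00 X169.4382 Y145.3044
M3 S315
G01 X255.6832 Y33.3976 F3459
M5
G00 X46.0400 Y159.2792
M3 S315
G01 X19.7603 Y172.3157 F3459
M5
G00 X129.7734 Y154.3557
M3 S860
G01 X119.6413 Y155.0636 F963
G01 X102.0073 Y144.5878
G01 X87.0329 Y131.3336
G01 X84.8794 Y123.7061
M5

viewBox `0 0 313.9840 191.6880` with mm width/height → 1 unit = 1 mm. Flip: y_m = 191.6880 − y_svg.

**Shape 1** — `<path>` cubic bezier, stroke `#ff00ff` → cut (S860, F963). Control points (SVG): P0=(225.0556,94.6446), P1=(238.7072,86.0886), P2=(186.0637,82.5197), P3=(177.3678,91.0784); sampled at t=k/4. Machine vertices: (225.0556,97.0434) → (224.5865,102.4137) → (209.5920,105.2445) → (190.4074,104.8663) → (177.3678,100.6096). Open path.

**Shape 2** — `<path>` cubic bezier, stroke `#0000ff` → engrave (S315, F3459). Control points (SVG): P0=(123.5570,42.6690), P1=(149.9067,55.4532), P2=(-4.1564,30.7040), P3=(21.1908,52.9576); sampled at t=k/4. Machine vertices: (123.5570,149.0190) → (115.1141,145.1475) → (72.7498,147.4257) → (30.1976,147.9285) → (21.1908,138.7304). Open path.

**Shape 3** — `<rect>` rectangle, stroke `#ff00ff` → cut (S860, F963). Machine vertices: (156.3181,164.2263) → (226.7831,164.2263) → (226.7831,147.1572) → (156.3181,147.1572) → (156.3181,164.2263). Closed: final G1 returns to the first vertex.

**Shape 4** — `<path>` line segment, stroke `#0000ff` → engrave (S315, F3459). Machine vertices: (169.4382,145.3044) → (255.6832,33.3976). Open path.

**Shape 5** — `<line>` line segment, stroke `#0000ff` → engrave (S315, F3459). Machine vertices: (46.0400,159.2792) → (19.7603,172.3157). Open path.

**Shape 6** — `<path>` cubic bezier, stroke `#ff00ff` → cut (S860, F963). Control points (SVG): P0=(129.7734,37.3323), P1=(125.7814,25.1970), P2=(74.6872,65.2988), P3=(84.8794,67.9819); sampled at t=k/4. Machine vertices: (129.7734,154.3557) → (119.6413,155.0636) → (102.0073,144.5878) → (87.0329,131.3336) → (84.8794,123.7061). Open path.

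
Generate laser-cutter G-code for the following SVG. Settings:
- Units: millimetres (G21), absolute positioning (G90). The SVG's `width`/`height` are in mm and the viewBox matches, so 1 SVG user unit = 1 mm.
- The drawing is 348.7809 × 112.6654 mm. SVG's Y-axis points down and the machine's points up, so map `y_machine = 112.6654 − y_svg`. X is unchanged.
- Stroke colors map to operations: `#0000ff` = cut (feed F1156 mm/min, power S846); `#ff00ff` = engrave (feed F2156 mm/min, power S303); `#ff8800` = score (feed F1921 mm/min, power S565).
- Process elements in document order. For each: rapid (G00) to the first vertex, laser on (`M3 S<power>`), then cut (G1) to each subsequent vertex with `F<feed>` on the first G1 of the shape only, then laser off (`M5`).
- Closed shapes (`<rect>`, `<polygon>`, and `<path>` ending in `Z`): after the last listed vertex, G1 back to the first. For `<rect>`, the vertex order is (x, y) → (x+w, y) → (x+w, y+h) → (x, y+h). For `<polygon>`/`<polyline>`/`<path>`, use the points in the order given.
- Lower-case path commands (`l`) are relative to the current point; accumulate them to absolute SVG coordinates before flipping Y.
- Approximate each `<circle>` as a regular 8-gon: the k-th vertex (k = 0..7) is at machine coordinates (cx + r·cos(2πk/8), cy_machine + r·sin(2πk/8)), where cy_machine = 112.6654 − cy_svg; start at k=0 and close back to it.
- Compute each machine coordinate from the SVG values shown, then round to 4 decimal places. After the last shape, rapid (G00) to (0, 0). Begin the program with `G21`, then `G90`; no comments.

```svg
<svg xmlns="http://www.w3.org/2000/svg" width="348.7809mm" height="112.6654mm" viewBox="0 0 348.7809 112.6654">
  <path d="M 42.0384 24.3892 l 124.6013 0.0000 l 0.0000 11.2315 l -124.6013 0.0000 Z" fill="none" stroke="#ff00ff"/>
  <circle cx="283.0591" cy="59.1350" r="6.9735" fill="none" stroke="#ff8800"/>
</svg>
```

Since the viewBox matches the mm dimensions, user units are millimetres directly. The only transform is the Y-flip y_m = 112.6654 − y_svg.

Shape 1 is a rectangle drawn with `<path>`. Its stroke #ff00ff means engrave at S303, F2156. After flipping Y the toolpath is (42.0384,88.2762) → (166.6397,88.2762) → (166.6397,77.0447) → (42.0384,77.0447) → (42.0384,88.2762), returning to the start.

Shape 2 is a circle drawn with `<circle>`. Its stroke #ff8800 means score at S565, F1921. After flipping Y the toolpath is (290.0326,53.5304) → (287.9901,58.4614) → (283.0591,60.5039) → (278.1281,58.4614) → (276.0856,53.5304) → (278.1281,48.5994) → (283.0591,46.5569) → (287.9901,48.5994) → (290.0326,53.5304), returning to the start.

G21
G90
G00 X42.0384 Y88.2762
M3 S303
G1 X166.6397 Y88.2762 F2156
G1 X166.6397 Y77.0447
G1 X42.0384 Y77.0447
G1 X42.0384 Y88.2762
M5
G00 X290.0326 Y53.5304
M3 S565
G1 X287.9901 Y58.4614 F1921
G1 X283.0591 Y60.5039
G1 X278.1281 Y58.4614
G1 X276.0856 Y53.5304
G1 X278.1281 Y48.5994
G1 X283.0591 Y46.5569
G1 X287.9901 Y48.5994
G1 X290.0326 Y53.5304
M5
G00 X0.0000 Y0.0000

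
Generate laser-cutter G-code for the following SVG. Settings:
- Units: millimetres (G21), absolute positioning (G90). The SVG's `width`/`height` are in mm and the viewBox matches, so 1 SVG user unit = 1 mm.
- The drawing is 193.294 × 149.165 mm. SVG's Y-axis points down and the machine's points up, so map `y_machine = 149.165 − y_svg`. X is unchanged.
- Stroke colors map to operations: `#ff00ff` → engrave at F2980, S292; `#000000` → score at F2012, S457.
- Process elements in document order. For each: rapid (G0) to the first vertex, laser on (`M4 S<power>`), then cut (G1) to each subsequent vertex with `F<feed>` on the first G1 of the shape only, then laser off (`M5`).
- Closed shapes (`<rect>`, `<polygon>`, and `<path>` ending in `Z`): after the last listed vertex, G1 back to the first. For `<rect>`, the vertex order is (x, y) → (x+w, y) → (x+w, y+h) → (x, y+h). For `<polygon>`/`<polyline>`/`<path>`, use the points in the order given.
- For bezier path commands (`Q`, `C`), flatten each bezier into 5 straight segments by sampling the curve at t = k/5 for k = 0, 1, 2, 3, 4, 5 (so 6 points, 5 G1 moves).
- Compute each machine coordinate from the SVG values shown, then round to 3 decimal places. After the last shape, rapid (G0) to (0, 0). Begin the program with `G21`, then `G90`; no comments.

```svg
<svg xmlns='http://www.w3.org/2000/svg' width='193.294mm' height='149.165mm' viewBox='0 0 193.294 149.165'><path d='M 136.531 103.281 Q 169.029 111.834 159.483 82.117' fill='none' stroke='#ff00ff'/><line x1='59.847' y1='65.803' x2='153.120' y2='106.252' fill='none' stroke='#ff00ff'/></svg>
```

Since the viewBox matches the mm dimensions, user units are millimetres directly. The only transform is the Y-flip y_m = 149.165 − y_svg.

Shape 1 is a quadratic bezier drawn with `<path>`. Its stroke #ff00ff means engrave at S292, F2980. After flipping Y the toolpath is (136.531,45.884) → (147.848,43.994) → (155.802,45.165) → (160.393,49.398) → (161.620,56.692) → (159.483,67.048).

Shape 2 is a line segment drawn with `<line>`. Its stroke #ff00ff means engrave at S292, F2980. After flipping Y the toolpath is (59.847,83.362) → (153.120,42.913).

G21
G90
G0 X136.531 Y45.884
M4 S292
G1 X147.848 Y43.994 F2980
G1 X155.802 Y45.165
G1 X160.393 Y49.398
G1 X161.620 Y56.692
G1 X159.483 Y67.048
M5
G0 X59.847 Y83.362
M4 S292
G1 X153.120 Y42.913 F2980
M5
G0 X0.000 Y0.000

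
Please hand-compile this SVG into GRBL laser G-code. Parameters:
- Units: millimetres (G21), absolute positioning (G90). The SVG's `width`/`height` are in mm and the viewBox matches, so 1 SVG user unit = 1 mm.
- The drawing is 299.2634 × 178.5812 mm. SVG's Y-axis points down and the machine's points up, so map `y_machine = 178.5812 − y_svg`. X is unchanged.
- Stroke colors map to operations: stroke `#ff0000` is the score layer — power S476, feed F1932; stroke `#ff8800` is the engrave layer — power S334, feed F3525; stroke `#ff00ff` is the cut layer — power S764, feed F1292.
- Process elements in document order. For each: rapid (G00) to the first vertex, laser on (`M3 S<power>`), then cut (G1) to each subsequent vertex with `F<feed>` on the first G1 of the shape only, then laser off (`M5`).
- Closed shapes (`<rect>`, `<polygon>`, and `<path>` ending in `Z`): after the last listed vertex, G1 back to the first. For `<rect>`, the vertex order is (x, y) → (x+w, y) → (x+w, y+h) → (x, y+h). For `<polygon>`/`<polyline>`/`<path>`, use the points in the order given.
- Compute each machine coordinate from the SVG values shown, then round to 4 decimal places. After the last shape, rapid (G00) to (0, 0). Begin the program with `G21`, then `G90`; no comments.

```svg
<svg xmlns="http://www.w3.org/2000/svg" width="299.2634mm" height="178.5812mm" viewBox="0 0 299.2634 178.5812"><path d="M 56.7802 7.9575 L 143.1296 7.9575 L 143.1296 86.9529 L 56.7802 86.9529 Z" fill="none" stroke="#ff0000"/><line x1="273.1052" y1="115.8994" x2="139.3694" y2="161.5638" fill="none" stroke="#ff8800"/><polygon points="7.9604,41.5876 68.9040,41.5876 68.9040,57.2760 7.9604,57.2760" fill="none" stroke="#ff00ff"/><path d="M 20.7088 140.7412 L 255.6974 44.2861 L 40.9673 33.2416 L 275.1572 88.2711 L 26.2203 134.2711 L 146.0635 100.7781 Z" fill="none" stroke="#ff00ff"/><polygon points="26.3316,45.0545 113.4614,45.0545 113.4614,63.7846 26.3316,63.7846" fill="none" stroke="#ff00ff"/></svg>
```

viewBox `0 0 299.2634 178.5812` with mm width/height → 1 unit = 1 mm. Flip: y_m = 178.5812 − y_svg.

**Shape 1** — `<path>` rectangle, stroke `#ff0000` → score (S476, F1932). Machine vertices: (56.7802,170.6237) → (143.1296,170.6237) → (143.1296,91.6283) → (56.7802,91.6283) → (56.7802,170.6237). Closed: final G1 returns to the first vertex.

**Shape 2** — `<line>` line segment, stroke `#ff8800` → engrave (S334, F3525). Machine vertices: (273.1052,62.6818) → (139.3694,17.0174). Open path.

**Shape 3** — `<polygon>` rectangle, stroke `#ff00ff` → cut (S764, F1292). Machine vertices: (7.9604,136.9936) → (68.9040,136.9936) → (68.9040,121.3052) → (7.9604,121.3052) → (7.9604,136.9936). Closed: final G1 returns to the first vertex.

**Shape 4** — `<path>` closed polygon, stroke `#ff00ff` → cut (S764, F1292). Machine vertices: (20.7088,37.8400) → (255.6974,134.2951) → (40.9673,145.3396) → (275.1572,90.3101) → (26.2203,44.3101) → (146.0635,77.8031) → (20.7088,37.8400). Closed: final G1 returns to the first vertex.

**Shape 5** — `<polygon>` rectangle, stroke `#ff00ff` → cut (S764, F1292). Machine vertices: (26.3316,133.5267) → (113.4614,133.5267) → (113.4614,114.7966) → (26.3316,114.7966) → (26.3316,133.5267). Closed: final G1 returns to the first vertex.

G21
G90
G00 X56.7802 Y170.6237
M3 S476
G1 X143.1296 Y170.6237 F1932
G1 X143.1296 Y91.6283
G1 X56.7802 Y91.6283
G1 X56.7802 Y170.6237
M5
G00 X273.1052 Y62.6818
M3 S334
G1 X139.3694 Y17.0174 F3525
M5
G00 X7.9604 Y136.9936
M3 S764
G1 X68.9040 Y136.9936 F1292
G1 X68.9040 Y121.3052
G1 X7.9604 Y121.3052
G1 X7.9604 Y136.9936
M5
G00 X20.7088 Y37.8400
M3 S764
G1 X255.6974 Y134.2951 F1292
G1 X40.9673 Y145.3396
G1 X275.1572 Y90.3101
G1 X26.2203 Y44.3101
G1 X146.0635 Y77.8031
G1 X20.7088 Y37.8400
M5
G00 X26.3316 Y133.5267
M3 S764
G1 X113.4614 Y133.5267 F1292
G1 X113.4614 Y114.7966
G1 X26.3316 Y114.7966
G1 X26.3316 Y133.5267
M5
G00 X0.0000 Y0.0000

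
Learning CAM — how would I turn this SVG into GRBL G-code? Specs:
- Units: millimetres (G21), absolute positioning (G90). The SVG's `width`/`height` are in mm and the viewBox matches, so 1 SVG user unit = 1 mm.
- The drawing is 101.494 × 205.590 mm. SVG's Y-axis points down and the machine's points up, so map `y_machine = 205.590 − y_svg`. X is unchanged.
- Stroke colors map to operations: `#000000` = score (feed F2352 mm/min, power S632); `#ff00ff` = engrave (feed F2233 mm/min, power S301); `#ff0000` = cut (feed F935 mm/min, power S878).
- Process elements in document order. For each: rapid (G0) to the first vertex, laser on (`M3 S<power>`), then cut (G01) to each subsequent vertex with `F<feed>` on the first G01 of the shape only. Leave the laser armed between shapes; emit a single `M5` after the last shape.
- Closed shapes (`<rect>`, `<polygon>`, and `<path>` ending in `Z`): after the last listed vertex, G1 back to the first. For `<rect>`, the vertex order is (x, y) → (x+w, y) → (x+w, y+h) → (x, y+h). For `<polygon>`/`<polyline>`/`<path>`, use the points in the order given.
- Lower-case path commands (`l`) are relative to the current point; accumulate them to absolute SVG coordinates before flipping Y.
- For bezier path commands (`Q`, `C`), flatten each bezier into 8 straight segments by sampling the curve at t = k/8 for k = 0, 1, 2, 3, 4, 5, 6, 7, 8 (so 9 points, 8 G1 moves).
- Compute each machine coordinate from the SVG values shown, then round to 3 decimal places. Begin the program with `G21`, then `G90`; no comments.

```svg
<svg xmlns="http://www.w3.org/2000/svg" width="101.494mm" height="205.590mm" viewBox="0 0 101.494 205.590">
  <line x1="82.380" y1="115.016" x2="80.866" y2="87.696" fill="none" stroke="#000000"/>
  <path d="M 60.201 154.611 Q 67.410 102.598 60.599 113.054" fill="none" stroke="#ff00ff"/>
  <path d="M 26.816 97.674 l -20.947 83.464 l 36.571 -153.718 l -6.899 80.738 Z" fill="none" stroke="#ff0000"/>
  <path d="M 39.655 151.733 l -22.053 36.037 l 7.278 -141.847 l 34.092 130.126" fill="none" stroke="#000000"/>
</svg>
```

Since the viewBox matches the mm dimensions, user units are millimetres directly. The only transform is the Y-flip y_m = 205.590 − y_svg.

Shape 1 is a line segment drawn with `<line>`. Its stroke #000000 means score at S632, F2352. After flipping Y the toolpath is (82.380,90.574) → (80.866,117.894).

Shape 2 is a quadratic bezier drawn with `<path>`. Its stroke #ff00ff means engrave at S301, F2233. After flipping Y the toolpath is (60.201,50.979) → (61.784,63.006) → (62.929,73.081) → (63.636,81.204) → (63.905,87.375) → (63.736,91.593) → (63.128,93.860) → (62.083,94.174) → (60.599,92.536).

Shape 3 is a closed polygon drawn with `<path>`. Its stroke #ff0000 means cut at S878, F935. After flipping Y the toolpath is (26.816,107.916) → (5.869,24.452) → (42.440,178.170) → (35.541,97.432) → (26.816,107.916), returning to the start.

Shape 4 is a open polyline drawn with `<path>`. Its stroke #000000 means score at S632, F2352. After flipping Y the toolpath is (39.655,53.857) → (17.602,17.820) → (24.880,159.667) → (58.972,29.541).

G21
G90
G0 X82.380 Y90.574
M3 S632
G01 X80.866 Y117.894 F2352
G0 X60.201 Y50.979
M3 S301
G01 X61.784 Y63.006 F2233
G01 X62.929 Y73.081
G01 X63.636 Y81.204
G01 X63.905 Y87.375
G01 X63.736 Y91.593
G01 X63.128 Y93.860
G01 X62.083 Y94.174
G01 X60.599 Y92.536
G0 X26.816 Y107.916
M3 S878
G01 X5.869 Y24.452 F935
G01 X42.440 Y178.170
G01 X35.541 Y97.432
G01 X26.816 Y107.916
G0 X39.655 Y53.857
M3 S632
G01 X17.602 Y17.820 F2352
G01 X24.880 Y159.667
G01 X58.972 Y29.541
M5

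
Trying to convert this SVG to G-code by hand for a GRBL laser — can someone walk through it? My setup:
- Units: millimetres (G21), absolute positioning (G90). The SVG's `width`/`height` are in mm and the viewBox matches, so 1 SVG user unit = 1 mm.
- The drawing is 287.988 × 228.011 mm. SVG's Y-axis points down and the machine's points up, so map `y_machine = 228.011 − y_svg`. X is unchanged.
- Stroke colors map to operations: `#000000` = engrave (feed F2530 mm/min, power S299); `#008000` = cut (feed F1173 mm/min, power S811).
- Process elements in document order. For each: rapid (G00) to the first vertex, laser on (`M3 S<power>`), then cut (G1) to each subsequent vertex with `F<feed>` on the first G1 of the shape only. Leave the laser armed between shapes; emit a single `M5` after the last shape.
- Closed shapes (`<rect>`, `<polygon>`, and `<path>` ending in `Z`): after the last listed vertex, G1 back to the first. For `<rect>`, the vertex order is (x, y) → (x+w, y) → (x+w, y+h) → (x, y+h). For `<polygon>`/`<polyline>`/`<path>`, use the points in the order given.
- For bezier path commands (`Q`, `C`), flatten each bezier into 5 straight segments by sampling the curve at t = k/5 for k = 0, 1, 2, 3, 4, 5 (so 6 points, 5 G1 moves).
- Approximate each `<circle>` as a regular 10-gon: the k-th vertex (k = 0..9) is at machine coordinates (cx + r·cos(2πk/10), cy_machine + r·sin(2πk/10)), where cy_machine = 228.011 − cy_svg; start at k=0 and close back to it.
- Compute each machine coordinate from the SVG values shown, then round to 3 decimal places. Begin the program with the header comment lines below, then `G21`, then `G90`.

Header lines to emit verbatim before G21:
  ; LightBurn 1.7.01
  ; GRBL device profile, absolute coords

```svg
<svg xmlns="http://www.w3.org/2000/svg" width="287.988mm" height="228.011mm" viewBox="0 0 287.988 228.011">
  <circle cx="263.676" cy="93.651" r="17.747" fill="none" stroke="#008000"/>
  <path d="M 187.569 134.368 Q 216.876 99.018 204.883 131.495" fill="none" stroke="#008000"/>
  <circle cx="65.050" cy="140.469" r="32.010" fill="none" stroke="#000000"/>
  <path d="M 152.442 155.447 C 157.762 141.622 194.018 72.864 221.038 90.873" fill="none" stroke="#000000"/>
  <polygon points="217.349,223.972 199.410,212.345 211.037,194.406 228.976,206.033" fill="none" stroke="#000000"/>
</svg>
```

; LightBurn 1.7.01
; GRBL device profile, absolute coords
G21
G90
G00 X281.423 Y134.360
M3 S811
G1 X278.034 Y144.791 F1173
G1 X269.160 Y151.238
G1 X258.192 Y151.238
G1 X249.318 Y144.791
G1 X245.929 Y134.360
G1 X249.318 Y123.929
G1 X258.192 Y117.482
G1 X269.160 Y117.482
G1 X278.034 Y123.929
G1 X281.423 Y134.360
G00 X187.569 Y93.643
M3 S811
G1 X197.640 Y105.070 F1173
G1 X204.407 Y111.071
G1 X207.869 Y111.645
G1 X208.028 Y106.794
G1 X204.883 Y96.516
G00 X97.060 Y87.542
M3 S299
G1 X90.947 Y106.357 F2530
G1 X74.942 Y117.985
G1 X55.158 Y117.985
G1 X39.153 Y106.357
G1 X33.040 Y87.542
G1 X39.153 Y68.727
G1 X55.158 Y57.099
G1 X74.942 Y57.099
G1 X90.947 Y68.727
G1 X97.060 Y87.542
G00 X152.442 Y72.564
M3 S299
G1 X159.025 Y86.317 F2530
G1 X171.104 Y106.453
G1 X186.752 Y126.169
G1 X204.039 Y138.665
G1 X221.038 Y137.138
G00 X217.349 Y4.039
M3 S299
G1 X199.410 Y15.666 F2530
G1 X211.037 Y33.605
G1 X228.976 Y21.978
G1 X217.349 Y4.039
M5

Since the viewBox matches the mm dimensions, user units are millimetres directly. The only transform is the Y-flip y_m = 228.011 − y_svg.

Shape 1 is a circle drawn with `<circle>`. Its stroke #008000 means cut at S811, F1173. After flipping Y the toolpath is (281.423,134.360) → (278.034,144.791) → (269.160,151.238) → (258.192,151.238) → (249.318,144.791) → (245.929,134.360) → (249.318,123.929) → (258.192,117.482) → (269.160,117.482) → (278.034,123.929) → (281.423,134.360), returning to the start.

Shape 2 is a quadratic bezier drawn with `<path>`. Its stroke #008000 means cut at S811, F1173. After flipping Y the toolpath is (187.569,93.643) → (197.640,105.070) → (204.407,111.071) → (207.869,111.645) → (208.028,106.794) → (204.883,96.516).

Shape 3 is a circle drawn with `<circle>`. Its stroke #000000 means engrave at S299, F2530. After flipping Y the toolpath is (97.060,87.542) → (90.947,106.357) → (74.942,117.985) → (55.158,117.985) → (39.153,106.357) → (33.040,87.542) → (39.153,68.727) → (55.158,57.099) → (74.942,57.099) → (90.947,68.727) → (97.060,87.542), returning to the start.

Shape 4 is a cubic bezier drawn with `<path>`. Its stroke #000000 means engrave at S299, F2530. After flipping Y the toolpath is (152.442,72.564) → (159.025,86.317) → (171.104,106.453) → (186.752,126.169) → (204.039,138.665) → (221.038,137.138).

Shape 5 is a regular polygon drawn with `<polygon>`. Its stroke #000000 means engrave at S299, F2530. After flipping Y the toolpath is (217.349,4.039) → (199.410,15.666) → (211.037,33.605) → (228.976,21.978) → (217.349,4.039), returning to the start.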